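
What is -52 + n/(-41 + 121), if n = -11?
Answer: -4171/80 ≈ -52.138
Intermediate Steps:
-52 + n/(-41 + 121) = -52 - 11/(-41 + 121) = -52 - 11/80 = -4171/80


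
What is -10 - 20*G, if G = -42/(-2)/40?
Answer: -41/2 ≈ -20.500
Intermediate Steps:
G = 21/40 (G = -42*(-½)*(1/40) = 21*(1/40) = 21/40 ≈ 0.52500)
-10 - 20*G = -10 - 20*21/40 = -10 - 21/2 = -41/2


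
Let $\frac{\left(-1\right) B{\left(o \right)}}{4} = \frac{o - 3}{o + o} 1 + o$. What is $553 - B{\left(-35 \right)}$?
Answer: $\frac{14531}{35} \approx 415.17$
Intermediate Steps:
$B{\left(o \right)} = - 4 o - \frac{2 \left(-3 + o\right)}{o}$ ($B{\left(o \right)} = - 4 \left(\frac{o - 3}{o + o} 1 + o\right) = - 4 \left(\frac{-3 + o}{2 o} 1 + o\right) = - 4 \left(\frac{-3 + o}{2 o} + o\right) = - 4 \left(o + \frac{-3 + o}{2 o}\right) = - 4 o - \frac{2 \left(-3 + o\right)}{o}$)
$553 - B{\left(-35 \right)} = 553 - \left(-2 - -140 + \frac{6}{-35}\right) = 553 - \left(-2 + 140 + 6 \left(- \frac{1}{35}\right)\right) = 553 - \left(-2 + 140 - \frac{6}{35}\right) = 553 - \frac{4824}{35} = \frac{14531}{35}$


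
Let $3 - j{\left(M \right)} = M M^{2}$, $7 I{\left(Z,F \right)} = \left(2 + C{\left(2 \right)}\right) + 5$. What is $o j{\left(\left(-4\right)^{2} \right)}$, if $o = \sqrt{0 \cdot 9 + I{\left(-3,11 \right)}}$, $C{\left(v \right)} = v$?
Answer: $- \frac{12279 \sqrt{7}}{7} \approx -4641.0$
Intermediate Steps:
$I{\left(Z,F \right)} = \frac{9}{7}$ ($I{\left(Z,F \right)} = \frac{\left(2 + 2\right) + 5}{7} = \frac{4 + 5}{7} = \frac{1}{7} \cdot 9 = \frac{9}{7}$)
$j{\left(M \right)} = 3 - M^{3}$ ($j{\left(M \right)} = 3 - M M^{2} = 3 - M^{3}$)
$o = \frac{3 \sqrt{7}}{7}$ ($o = \sqrt{0 \cdot 9 + \frac{9}{7}} = \sqrt{0 + \frac{9}{7}} = \sqrt{\frac{9}{7}} = \frac{3 \sqrt{7}}{7} \approx 1.1339$)
$o j{\left(\left(-4\right)^{2} \right)} = \frac{3 \sqrt{7}}{7} \left(3 - \left(\left(-4\right)^{2}\right)^{3}\right) = \frac{3 \sqrt{7}}{7} \left(3 - 16^{3}\right) = \frac{3 \sqrt{7}}{7} \left(3 - 4096\right) = \frac{3 \sqrt{7}}{7} \left(-4093\right) = - \frac{12279 \sqrt{7}}{7}$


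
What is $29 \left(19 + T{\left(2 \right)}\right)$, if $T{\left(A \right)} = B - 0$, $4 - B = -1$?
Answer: $696$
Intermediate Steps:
$B = 5$ ($B = 4 - -1 = 4 + 1 = 5$)
$T{\left(A \right)} = 5$ ($T{\left(A \right)} = 5 - 0 = 5 + 0 = 5$)
$29 \left(19 + T{\left(2 \right)}\right) = 29 \left(19 + 5\right) = 29 \cdot 24 = 696$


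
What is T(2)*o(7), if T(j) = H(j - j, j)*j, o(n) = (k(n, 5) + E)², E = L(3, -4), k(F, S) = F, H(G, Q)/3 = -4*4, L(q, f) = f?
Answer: -864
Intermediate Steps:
H(G, Q) = -48 (H(G, Q) = 3*(-4*4) = 3*(-16) = -48)
E = -4
o(n) = (-4 + n)² (o(n) = (n - 4)² = (-4 + n)²)
T(j) = -48*j
T(2)*o(7) = (-48*2)*(-4 + 7)² = -96*3² = -96*9 = -864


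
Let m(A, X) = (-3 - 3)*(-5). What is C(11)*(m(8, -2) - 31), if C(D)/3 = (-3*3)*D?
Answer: 297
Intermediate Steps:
C(D) = -27*D (C(D) = 3*((-3*3)*D) = 3*(-9*D) = -27*D)
m(A, X) = 30 (m(A, X) = -6*(-5) = 30)
C(11)*(m(8, -2) - 31) = (-27*11)*(30 - 31) = -297*(-1) = 297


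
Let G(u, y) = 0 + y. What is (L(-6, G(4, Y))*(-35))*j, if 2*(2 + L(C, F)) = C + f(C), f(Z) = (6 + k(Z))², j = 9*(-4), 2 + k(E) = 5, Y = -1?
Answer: 44730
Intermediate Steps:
k(E) = 3 (k(E) = -2 + 5 = 3)
G(u, y) = y
j = -36
f(Z) = 81 (f(Z) = (6 + 3)² = 9² = 81)
L(C, F) = 77/2 + C/2 (L(C, F) = -2 + (C + 81)/2 = -2 + (81 + C)/2 = -2 + (81/2 + C/2) = 77/2 + C/2)
(L(-6, G(4, Y))*(-35))*j = ((77/2 + (½)*(-6))*(-35))*(-36) = ((77/2 - 3)*(-35))*(-36) = ((71/2)*(-35))*(-36) = -2485/2*(-36) = 44730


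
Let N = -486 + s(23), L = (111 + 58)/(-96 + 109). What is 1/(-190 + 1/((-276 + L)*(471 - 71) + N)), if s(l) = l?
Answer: -105663/20075971 ≈ -0.0052632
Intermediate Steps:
L = 13 (L = 169/13 = 169*(1/13) = 13)
N = -463 (N = -486 + 23 = -463)
1/(-190 + 1/((-276 + L)*(471 - 71) + N)) = 1/(-190 + 1/((-276 + 13)*(471 - 71) - 463)) = 1/(-190 + 1/(-263*400 - 463)) = 1/(-190 + 1/(-105200 - 463)) = 1/(-190 + 1/(-105663)) = 1/(-190 - 1/105663) = 1/(-20075971/105663) = -105663/20075971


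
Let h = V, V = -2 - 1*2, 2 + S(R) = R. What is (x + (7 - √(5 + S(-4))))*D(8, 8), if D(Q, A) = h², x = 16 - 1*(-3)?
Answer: 416 - 16*I ≈ 416.0 - 16.0*I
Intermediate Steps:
S(R) = -2 + R
x = 19 (x = 16 + 3 = 19)
V = -4 (V = -2 - 2 = -4)
h = -4
D(Q, A) = 16 (D(Q, A) = (-4)² = 16)
(x + (7 - √(5 + S(-4))))*D(8, 8) = (19 + (7 - √(5 + (-2 - 4))))*16 = (19 + (7 - √(5 - 6)))*16 = (19 + (7 - √(-1)))*16 = (19 + (7 - I))*16 = (26 - I)*16 = 416 - 16*I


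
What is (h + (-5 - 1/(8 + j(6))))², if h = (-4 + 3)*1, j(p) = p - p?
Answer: 2401/64 ≈ 37.516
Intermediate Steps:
j(p) = 0
h = -1 (h = -1*1 = -1)
(h + (-5 - 1/(8 + j(6))))² = (-1 + (-5 - 1/(8 + 0)))² = (-1 + (-5 - 1/8))² = (-1 + (-5 - 1*⅛))² = (-1 + (-5 - ⅛))² = (-1 - 41/8)² = (-49/8)² = 2401/64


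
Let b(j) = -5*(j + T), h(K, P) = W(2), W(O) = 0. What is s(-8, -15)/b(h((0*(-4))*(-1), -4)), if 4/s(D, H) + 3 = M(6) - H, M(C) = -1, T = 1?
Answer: -4/55 ≈ -0.072727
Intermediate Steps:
h(K, P) = 0
b(j) = -5 - 5*j (b(j) = -5*(j + 1) = -5*(1 + j) = -5 - 5*j)
s(D, H) = 4/(-4 - H) (s(D, H) = 4/(-3 + (-1 - H)) = 4/(-4 - H))
s(-8, -15)/b(h((0*(-4))*(-1), -4)) = (-4/(4 - 15))/(-5 - 5*0) = (-4/(-11))/(-5 + 0) = -4*(-1/11)/(-5) = (4/11)*(-⅕) = -4/55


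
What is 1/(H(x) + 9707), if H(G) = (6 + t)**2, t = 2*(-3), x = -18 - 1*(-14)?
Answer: 1/9707 ≈ 0.00010302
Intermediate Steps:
x = -4 (x = -18 + 14 = -4)
t = -6
H(G) = 0 (H(G) = (6 - 6)**2 = 0**2 = 0)
1/(H(x) + 9707) = 1/(0 + 9707) = 1/9707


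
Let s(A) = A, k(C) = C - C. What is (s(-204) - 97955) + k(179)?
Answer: -98159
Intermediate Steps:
k(C) = 0
(s(-204) - 97955) + k(179) = (-204 - 97955) + 0 = -98159 + 0 = -98159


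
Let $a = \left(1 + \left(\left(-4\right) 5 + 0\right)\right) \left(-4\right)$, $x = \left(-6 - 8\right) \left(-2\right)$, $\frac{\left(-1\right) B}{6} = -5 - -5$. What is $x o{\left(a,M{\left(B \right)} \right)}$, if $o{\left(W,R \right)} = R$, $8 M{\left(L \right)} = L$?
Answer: $0$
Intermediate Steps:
$B = 0$ ($B = - 6 \left(-5 - -5\right) = - 6 \left(-5 + 5\right) = \left(-6\right) 0 = 0$)
$M{\left(L \right)} = \frac{L}{8}$
$x = 28$ ($x = \left(-14\right) \left(-2\right) = 28$)
$a = 76$ ($a = \left(1 + \left(-20 + 0\right)\right) \left(-4\right) = \left(1 - 20\right) \left(-4\right) = \left(-19\right) \left(-4\right) = 76$)
$x o{\left(a,M{\left(B \right)} \right)} = 28 \cdot \frac{1}{8} \cdot 0 = 28 \cdot 0 = 0$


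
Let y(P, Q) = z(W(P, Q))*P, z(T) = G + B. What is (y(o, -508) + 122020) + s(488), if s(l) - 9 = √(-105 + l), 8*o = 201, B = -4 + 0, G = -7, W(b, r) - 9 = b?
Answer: 974021/8 + √383 ≈ 1.2177e+5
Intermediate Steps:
W(b, r) = 9 + b
B = -4
z(T) = -11 (z(T) = -7 - 4 = -11)
o = 201/8 (o = (⅛)*201 = 201/8 ≈ 25.125)
y(P, Q) = -11*P
s(l) = 9 + √(-105 + l)
(y(o, -508) + 122020) + s(488) = (-11*201/8 + 122020) + (9 + √(-105 + 488)) = (-2211/8 + 122020) + (9 + √383) = 973949/8 + (9 + √383) = 974021/8 + √383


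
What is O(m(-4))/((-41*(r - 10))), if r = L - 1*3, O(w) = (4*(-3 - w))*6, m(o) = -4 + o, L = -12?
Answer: 24/205 ≈ 0.11707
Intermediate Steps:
O(w) = -72 - 24*w (O(w) = (-12 - 4*w)*6 = -72 - 24*w)
r = -15 (r = -12 - 1*3 = -12 - 3 = -15)
O(m(-4))/((-41*(r - 10))) = (-72 - 24*(-4 - 4))/((-41*(-15 - 10))) = (-72 - 24*(-8))/((-41*(-25))) = (-72 + 192)/1025 = 120*(1/1025) = 24/205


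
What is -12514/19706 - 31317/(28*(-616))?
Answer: 18240515/15449504 ≈ 1.1807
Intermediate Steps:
-12514/19706 - 31317/(28*(-616)) = -12514*1/19706 - 31317/(-17248) = -6257/9853 - 31317*(-1/17248) = -6257/9853 + 2847/1568 = 18240515/15449504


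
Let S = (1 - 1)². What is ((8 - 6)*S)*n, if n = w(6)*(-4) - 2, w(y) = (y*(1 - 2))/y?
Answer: 0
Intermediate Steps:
w(y) = -1 (w(y) = (y*(-1))/y = (-y)/y = -1)
S = 0 (S = 0² = 0)
n = 2 (n = -1*(-4) - 2 = 4 - 2 = 2)
((8 - 6)*S)*n = ((8 - 6)*0)*2 = (2*0)*2 = 0*2 = 0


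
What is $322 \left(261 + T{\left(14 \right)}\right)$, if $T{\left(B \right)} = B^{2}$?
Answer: $147154$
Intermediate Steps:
$322 \left(261 + T{\left(14 \right)}\right) = 322 \left(261 + 14^{2}\right) = 322 \left(261 + 196\right) = 322 \cdot 457 = 147154$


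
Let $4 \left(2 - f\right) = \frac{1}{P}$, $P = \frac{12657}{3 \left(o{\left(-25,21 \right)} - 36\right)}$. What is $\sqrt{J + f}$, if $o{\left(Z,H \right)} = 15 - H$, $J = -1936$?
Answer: $\frac{i \sqrt{137700321098}}{8438} \approx 43.977 i$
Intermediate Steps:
$P = - \frac{4219}{42}$ ($P = \frac{12657}{3 \left(\left(15 - 21\right) - 36\right)} = \frac{12657}{3 \left(-6 - 36\right)} = \frac{12657}{3 \left(-42\right)} = \frac{12657}{-126} = 12657 \left(- \frac{1}{126}\right) = - \frac{4219}{42} \approx -100.45$)
$f = \frac{16897}{8438}$ ($f = 2 - \frac{1}{4 \left(- \frac{4219}{42}\right)} = 2 - - \frac{21}{8438} = 2 + \frac{21}{8438} = \frac{16897}{8438} \approx 2.0025$)
$\sqrt{J + f} = \sqrt{-1936 + \frac{16897}{8438}} = \sqrt{- \frac{16319071}{8438}} = \frac{i \sqrt{137700321098}}{8438}$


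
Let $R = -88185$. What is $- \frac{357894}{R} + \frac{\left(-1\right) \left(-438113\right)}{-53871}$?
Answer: $- \frac{6451629077}{1583538045} \approx -4.0742$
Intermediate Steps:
$- \frac{357894}{R} + \frac{\left(-1\right) \left(-438113\right)}{-53871} = - \frac{357894}{-88185} + \frac{\left(-1\right) \left(-438113\right)}{-53871} = \left(-357894\right) \left(- \frac{1}{88185}\right) + 438113 \left(- \frac{1}{53871}\right) = \frac{119298}{29395} - \frac{438113}{53871} = - \frac{6451629077}{1583538045}$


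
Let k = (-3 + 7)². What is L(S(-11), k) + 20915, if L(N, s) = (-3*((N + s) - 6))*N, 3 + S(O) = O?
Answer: 20747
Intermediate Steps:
S(O) = -3 + O
k = 16 (k = 4² = 16)
L(N, s) = N*(18 - 3*N - 3*s) (L(N, s) = (-3*(-6 + N + s))*N = (18 - 3*N - 3*s)*N = N*(18 - 3*N - 3*s))
L(S(-11), k) + 20915 = 3*(-3 - 11)*(6 - (-3 - 11) - 1*16) + 20915 = 3*(-14)*(6 - 1*(-14) - 16) + 20915 = 3*(-14)*(6 + 14 - 16) + 20915 = 3*(-14)*4 + 20915 = -168 + 20915 = 20747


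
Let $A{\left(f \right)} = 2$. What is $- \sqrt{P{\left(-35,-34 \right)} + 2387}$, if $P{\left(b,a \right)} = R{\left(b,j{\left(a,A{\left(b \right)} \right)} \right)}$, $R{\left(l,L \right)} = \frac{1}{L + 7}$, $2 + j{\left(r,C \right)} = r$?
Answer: $- \frac{\sqrt{2007438}}{29} \approx -48.857$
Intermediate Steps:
$j{\left(r,C \right)} = -2 + r$
$R{\left(l,L \right)} = \frac{1}{7 + L}$
$P{\left(b,a \right)} = \frac{1}{5 + a}$ ($P{\left(b,a \right)} = \frac{1}{7 + \left(-2 + a\right)} = \frac{1}{5 + a}$)
$- \sqrt{P{\left(-35,-34 \right)} + 2387} = - \sqrt{\frac{1}{5 - 34} + 2387} = - \sqrt{\frac{1}{-29} + 2387} = - \sqrt{- \frac{1}{29} + 2387} = - \sqrt{\frac{69222}{29}} = - \frac{\sqrt{2007438}}{29}$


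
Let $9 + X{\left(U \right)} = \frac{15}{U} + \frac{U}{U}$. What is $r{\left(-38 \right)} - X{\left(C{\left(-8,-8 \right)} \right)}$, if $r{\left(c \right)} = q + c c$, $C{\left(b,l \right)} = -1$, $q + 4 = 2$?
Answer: $1465$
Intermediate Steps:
$q = -2$ ($q = -4 + 2 = -2$)
$X{\left(U \right)} = -8 + \frac{15}{U}$ ($X{\left(U \right)} = -9 + \left(\frac{15}{U} + \frac{U}{U}\right) = -9 + \left(\frac{15}{U} + 1\right) = -9 + \left(1 + \frac{15}{U}\right) = -8 + \frac{15}{U}$)
$r{\left(c \right)} = -2 + c^{2}$ ($r{\left(c \right)} = -2 + c c = -2 + c^{2}$)
$r{\left(-38 \right)} - X{\left(C{\left(-8,-8 \right)} \right)} = \left(-2 + \left(-38\right)^{2}\right) - \left(-8 + \frac{15}{-1}\right) = \left(-2 + 1444\right) - \left(-8 + 15 \left(-1\right)\right) = 1442 - \left(-8 - 15\right) = 1442 - -23 = 1442 + 23 = 1465$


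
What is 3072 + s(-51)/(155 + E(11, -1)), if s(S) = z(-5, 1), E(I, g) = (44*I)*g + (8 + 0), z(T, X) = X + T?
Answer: 986116/321 ≈ 3072.0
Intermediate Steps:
z(T, X) = T + X
E(I, g) = 8 + 44*I*g (E(I, g) = 44*I*g + 8 = 8 + 44*I*g)
s(S) = -4 (s(S) = -5 + 1 = -4)
3072 + s(-51)/(155 + E(11, -1)) = 3072 - 4/(155 + (8 + 44*11*(-1))) = 3072 - 4/(155 + (8 - 484)) = 3072 - 4/(155 - 476) = 3072 - 4/(-321) = 3072 - 4*(-1/321) = 3072 + 4/321 = 986116/321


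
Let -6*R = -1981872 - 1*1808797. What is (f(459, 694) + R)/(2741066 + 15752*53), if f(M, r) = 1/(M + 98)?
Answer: 2111402639/11950731324 ≈ 0.17668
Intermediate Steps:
f(M, r) = 1/(98 + M)
R = 3790669/6 (R = -(-1981872 - 1*1808797)/6 = -(-1981872 - 1808797)/6 = -⅙*(-3790669) = 3790669/6 ≈ 6.3178e+5)
(f(459, 694) + R)/(2741066 + 15752*53) = (1/(98 + 459) + 3790669/6)/(2741066 + 15752*53) = (1/557 + 3790669/6)/(2741066 + 834856) = (1/557 + 3790669/6)/3575922 = (2111402639/3342)*(1/3575922) = 2111402639/11950731324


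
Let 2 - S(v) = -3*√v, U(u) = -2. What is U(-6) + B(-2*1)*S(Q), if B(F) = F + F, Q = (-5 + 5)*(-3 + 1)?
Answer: -10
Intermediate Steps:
Q = 0 (Q = 0*(-2) = 0)
S(v) = 2 + 3*√v (S(v) = 2 - (-3)*√v = 2 + 3*√v)
B(F) = 2*F
U(-6) + B(-2*1)*S(Q) = -2 + (2*(-2*1))*(2 + 3*√0) = -2 + (2*(-2))*(2 + 3*0) = -2 - 4*(2 + 0) = -2 - 4*2 = -2 - 8 = -10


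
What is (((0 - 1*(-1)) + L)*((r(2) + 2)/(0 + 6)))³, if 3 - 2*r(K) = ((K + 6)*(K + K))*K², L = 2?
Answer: -1771561/64 ≈ -27681.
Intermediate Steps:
r(K) = 3/2 - K³*(6 + K) (r(K) = 3/2 - (K + 6)*(K + K)*K²/2 = 3/2 - (6 + K)*(2*K)*K²/2 = 3/2 - 2*K*(6 + K)*K²/2 = 3/2 - K³*(6 + K))
(((0 - 1*(-1)) + L)*((r(2) + 2)/(0 + 6)))³ = (((0 - 1*(-1)) + 2)*(((3/2 - 1*2⁴ - 6*2³) + 2)/(0 + 6)))³ = (((0 + 1) + 2)*(((3/2 - 1*16 - 6*8) + 2)/6))³ = ((1 + 2)*(((3/2 - 16 - 48) + 2)*(⅙)))³ = (3*((-125/2 + 2)*(⅙)))³ = (3*(-121/2*⅙))³ = (3*(-121/12))³ = (-121/4)³ = -1771561/64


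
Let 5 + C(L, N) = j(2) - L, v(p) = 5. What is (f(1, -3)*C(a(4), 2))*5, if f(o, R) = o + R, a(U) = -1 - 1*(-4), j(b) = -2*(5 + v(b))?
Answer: 280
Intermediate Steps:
j(b) = -20 (j(b) = -2*(5 + 5) = -2*10 = -20)
a(U) = 3 (a(U) = -1 + 4 = 3)
f(o, R) = R + o
C(L, N) = -25 - L (C(L, N) = -5 + (-20 - L) = -25 - L)
(f(1, -3)*C(a(4), 2))*5 = ((-3 + 1)*(-25 - 1*3))*5 = -2*(-25 - 3)*5 = -2*(-28)*5 = 56*5 = 280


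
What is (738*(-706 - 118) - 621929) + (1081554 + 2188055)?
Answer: 2039568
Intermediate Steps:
(738*(-706 - 118) - 621929) + (1081554 + 2188055) = (738*(-824) - 621929) + 3269609 = (-608112 - 621929) + 3269609 = -1230041 + 3269609 = 2039568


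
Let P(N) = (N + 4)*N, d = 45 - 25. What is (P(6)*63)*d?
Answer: 75600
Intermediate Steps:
d = 20
P(N) = N*(4 + N) (P(N) = (4 + N)*N = N*(4 + N))
(P(6)*63)*d = ((6*(4 + 6))*63)*20 = ((6*10)*63)*20 = (60*63)*20 = 3780*20 = 75600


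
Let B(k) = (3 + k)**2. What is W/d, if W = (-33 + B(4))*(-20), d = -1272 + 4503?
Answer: -320/3231 ≈ -0.099041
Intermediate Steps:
d = 3231
W = -320 (W = (-33 + (3 + 4)**2)*(-20) = (-33 + 7**2)*(-20) = (-33 + 49)*(-20) = 16*(-20) = -320)
W/d = -320/3231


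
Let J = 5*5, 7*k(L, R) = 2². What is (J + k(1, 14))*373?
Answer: 66767/7 ≈ 9538.1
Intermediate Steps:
k(L, R) = 4/7 (k(L, R) = (⅐)*2² = (⅐)*4 = 4/7)
J = 25
(J + k(1, 14))*373 = (25 + 4/7)*373 = (179/7)*373 = 66767/7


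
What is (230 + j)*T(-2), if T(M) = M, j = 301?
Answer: -1062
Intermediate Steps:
(230 + j)*T(-2) = (230 + 301)*(-2) = 531*(-2) = -1062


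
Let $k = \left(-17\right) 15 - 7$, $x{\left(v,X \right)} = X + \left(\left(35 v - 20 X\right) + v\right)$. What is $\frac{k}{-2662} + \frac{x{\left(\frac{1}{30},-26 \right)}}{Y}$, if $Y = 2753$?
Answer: $\frac{5098771}{18321215} \approx 0.2783$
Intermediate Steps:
$x{\left(v,X \right)} = - 19 X + 36 v$ ($x{\left(v,X \right)} = X + \left(\left(- 20 X + 35 v\right) + v\right) = X - \left(- 36 v + 20 X\right) = - 19 X + 36 v$)
$k = -262$ ($k = -255 - 7 = -262$)
$\frac{k}{-2662} + \frac{x{\left(\frac{1}{30},-26 \right)}}{Y} = - \frac{262}{-2662} + \frac{\left(-19\right) \left(-26\right) + \frac{36}{30}}{2753} = \left(-262\right) \left(- \frac{1}{2662}\right) + \left(494 + 36 \cdot \frac{1}{30}\right) \frac{1}{2753} = \frac{131}{1331} + \left(494 + \frac{6}{5}\right) \frac{1}{2753} = \frac{131}{1331} + \frac{2476}{5} \cdot \frac{1}{2753} = \frac{131}{1331} + \frac{2476}{13765} = \frac{5098771}{18321215}$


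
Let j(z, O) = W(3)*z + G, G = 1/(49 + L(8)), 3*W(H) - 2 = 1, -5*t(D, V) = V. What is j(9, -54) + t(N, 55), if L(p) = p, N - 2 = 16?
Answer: -113/57 ≈ -1.9825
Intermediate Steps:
N = 18 (N = 2 + 16 = 18)
t(D, V) = -V/5
W(H) = 1 (W(H) = 2/3 + (1/3)*1 = 2/3 + 1/3 = 1)
G = 1/57 (G = 1/(49 + 8) = 1/57 ≈ 0.017544)
j(z, O) = 1/57 + z (j(z, O) = 1*z + 1/57 = z + 1/57 = 1/57 + z)
j(9, -54) + t(N, 55) = (1/57 + 9) - 1/5*55 = 514/57 - 11 = -113/57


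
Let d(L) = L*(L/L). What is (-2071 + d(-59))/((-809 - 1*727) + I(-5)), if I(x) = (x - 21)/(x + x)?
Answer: 10650/7667 ≈ 1.3891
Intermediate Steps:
d(L) = L (d(L) = L*1 = L)
I(x) = (-21 + x)/(2*x) (I(x) = (-21 + x)/((2*x)) = (-21 + x)*(1/(2*x)) = (-21 + x)/(2*x))
(-2071 + d(-59))/((-809 - 1*727) + I(-5)) = (-2071 - 59)/((-809 - 1*727) + (½)*(-21 - 5)/(-5)) = -2130/((-809 - 727) + (½)*(-⅕)*(-26)) = -2130/(-1536 + 13/5) = -2130/(-7667/5) = -2130*(-5/7667) = 10650/7667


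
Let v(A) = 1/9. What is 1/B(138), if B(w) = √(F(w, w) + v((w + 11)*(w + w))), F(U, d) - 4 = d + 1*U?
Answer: 3*√2521/2521 ≈ 0.059750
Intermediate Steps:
v(A) = ⅑
F(U, d) = 4 + U + d (F(U, d) = 4 + (d + 1*U) = 4 + (d + U) = 4 + (U + d) = 4 + U + d)
B(w) = √(37/9 + 2*w) (B(w) = √((4 + w + w) + ⅑) = √((4 + 2*w) + ⅑) = √(37/9 + 2*w))
1/B(138) = 1/(√(37 + 18*138)/3) = 1/(√(37 + 2484)/3) = 1/(√2521/3) = 3*√2521/2521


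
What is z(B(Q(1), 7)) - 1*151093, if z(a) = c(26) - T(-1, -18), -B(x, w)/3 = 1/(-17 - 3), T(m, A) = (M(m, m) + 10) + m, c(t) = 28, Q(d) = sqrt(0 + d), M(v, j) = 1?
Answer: -151075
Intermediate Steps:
Q(d) = sqrt(d)
T(m, A) = 11 + m (T(m, A) = (1 + 10) + m = 11 + m)
B(x, w) = 3/20 (B(x, w) = -3/(-17 - 3) = -3/(-20) = -3*(-1/20) = 3/20)
z(a) = 18 (z(a) = 28 - (11 - 1) = 28 - 1*10 = 28 - 10 = 18)
z(B(Q(1), 7)) - 1*151093 = 18 - 1*151093 = 18 - 151093 = -151075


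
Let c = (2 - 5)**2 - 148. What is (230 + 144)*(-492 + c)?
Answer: -235994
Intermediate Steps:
c = -139 (c = (-3)**2 - 148 = 9 - 148 = -139)
(230 + 144)*(-492 + c) = (230 + 144)*(-492 - 139) = 374*(-631) = -235994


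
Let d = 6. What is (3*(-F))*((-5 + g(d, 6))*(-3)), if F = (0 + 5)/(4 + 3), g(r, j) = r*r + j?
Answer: 1665/7 ≈ 237.86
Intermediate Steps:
g(r, j) = j + r² (g(r, j) = r² + j = j + r²)
F = 5/7 ≈ 0.71429
(3*(-F))*((-5 + g(d, 6))*(-3)) = (3*(-1*5/7))*((-5 + (6 + 6²))*(-3)) = (3*(-5/7))*((-5 + (6 + 36))*(-3)) = -15*(-5 + 42)*(-3)/7 = -555*(-3)/7 = -15/7*(-111) = 1665/7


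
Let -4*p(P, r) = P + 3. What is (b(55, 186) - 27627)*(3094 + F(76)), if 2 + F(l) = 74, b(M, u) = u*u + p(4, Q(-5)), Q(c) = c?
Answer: 44116627/2 ≈ 2.2058e+7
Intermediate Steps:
p(P, r) = -¾ - P/4 (p(P, r) = -(P + 3)/4 = -(3 + P)/4 = -¾ - P/4)
b(M, u) = -7/4 + u² (b(M, u) = u*u + (-¾ - ¼*4) = u² + (-¾ - 1) = u² - 7/4 = -7/4 + u²)
F(l) = 72 (F(l) = -2 + 74 = 72)
(b(55, 186) - 27627)*(3094 + F(76)) = ((-7/4 + 186²) - 27627)*(3094 + 72) = ((-7/4 + 34596) - 27627)*3166 = (138377/4 - 27627)*3166 = (27869/4)*3166 = 44116627/2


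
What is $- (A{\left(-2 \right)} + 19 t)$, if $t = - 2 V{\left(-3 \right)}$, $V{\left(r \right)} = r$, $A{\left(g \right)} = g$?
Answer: $-112$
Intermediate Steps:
$t = 6$ ($t = \left(-2\right) \left(-3\right) = 6$)
$- (A{\left(-2 \right)} + 19 t) = - (-2 + 19 \cdot 6) = - (-2 + 114) = \left(-1\right) 112 = -112$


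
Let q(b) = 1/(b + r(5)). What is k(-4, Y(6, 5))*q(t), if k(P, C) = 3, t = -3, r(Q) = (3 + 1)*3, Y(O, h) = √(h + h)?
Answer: ⅓ ≈ 0.33333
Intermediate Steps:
Y(O, h) = √2*√h (Y(O, h) = √(2*h) = √2*√h)
r(Q) = 12 (r(Q) = 4*3 = 12)
q(b) = 1/(12 + b) (q(b) = 1/(b + 12) = 1/(12 + b))
k(-4, Y(6, 5))*q(t) = 3/(12 - 3) = 3/9 = 3*(⅑) = ⅓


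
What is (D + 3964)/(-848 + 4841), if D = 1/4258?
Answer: 16878713/17002194 ≈ 0.99274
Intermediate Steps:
D = 1/4258 ≈ 0.00023485
(D + 3964)/(-848 + 4841) = (1/4258 + 3964)/(-848 + 4841) = (16878713/4258)/3993 = (16878713/4258)*(1/3993) = 16878713/17002194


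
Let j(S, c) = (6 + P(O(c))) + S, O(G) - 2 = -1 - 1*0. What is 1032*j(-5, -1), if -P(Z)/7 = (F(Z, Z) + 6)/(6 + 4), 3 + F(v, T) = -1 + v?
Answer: -5676/5 ≈ -1135.2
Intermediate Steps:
F(v, T) = -4 + v (F(v, T) = -3 + (-1 + v) = -4 + v)
O(G) = 1 (O(G) = 2 + (-1 - 1*0) = 2 + (-1 + 0) = 2 - 1 = 1)
P(Z) = -7/5 - 7*Z/10 (P(Z) = -7*((-4 + Z) + 6)/(6 + 4) = -7*(2 + Z)/10 = -7*(⅕ + Z/10) = -7/5 - 7*Z/10)
j(S, c) = 39/10 + S (j(S, c) = (6 + (-7/5 - 7/10*1)) + S = (6 + (-7/5 - 7/10)) + S = (6 - 21/10) + S = 39/10 + S)
1032*j(-5, -1) = 1032*(39/10 - 5) = 1032*(-11/10) = -5676/5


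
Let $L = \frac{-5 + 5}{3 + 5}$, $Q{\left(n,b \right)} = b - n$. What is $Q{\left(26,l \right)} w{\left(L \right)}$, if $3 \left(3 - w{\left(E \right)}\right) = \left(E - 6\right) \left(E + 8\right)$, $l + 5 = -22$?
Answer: $-1007$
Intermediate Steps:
$l = -27$ ($l = -5 - 22 = -27$)
$L = 0$ ($L = \frac{0}{8} = 0 \cdot \frac{1}{8} = 0$)
$w{\left(E \right)} = 3 - \frac{\left(-6 + E\right) \left(8 + E\right)}{3}$ ($w{\left(E \right)} = 3 - \frac{\left(E - 6\right) \left(E + 8\right)}{3} = 3 - \frac{\left(-6 + E\right) \left(8 + E\right)}{3}$)
$Q{\left(26,l \right)} w{\left(L \right)} = \left(-27 - 26\right) \left(19 - 0 - \frac{0^{2}}{3}\right) = \left(-27 - 26\right) \left(19 + 0 - 0\right) = - 53 \left(19 + 0 + 0\right) = \left(-53\right) 19 = -1007$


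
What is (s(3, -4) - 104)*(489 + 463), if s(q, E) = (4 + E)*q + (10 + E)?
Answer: -93296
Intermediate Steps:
s(q, E) = 10 + E + q*(4 + E) (s(q, E) = q*(4 + E) + (10 + E) = 10 + E + q*(4 + E))
(s(3, -4) - 104)*(489 + 463) = ((10 - 4 + 4*3 - 4*3) - 104)*(489 + 463) = ((10 - 4 + 12 - 12) - 104)*952 = (6 - 104)*952 = -98*952 = -93296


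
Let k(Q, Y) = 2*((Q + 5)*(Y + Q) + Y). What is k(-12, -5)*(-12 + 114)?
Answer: 23256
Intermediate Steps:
k(Q, Y) = 2*Y + 2*(5 + Q)*(Q + Y) (k(Q, Y) = 2*((5 + Q)*(Q + Y) + Y) = 2*(Y + (5 + Q)*(Q + Y)) = 2*Y + 2*(5 + Q)*(Q + Y))
k(-12, -5)*(-12 + 114) = (2*(-12)² + 10*(-12) + 12*(-5) + 2*(-12)*(-5))*(-12 + 114) = (2*144 - 120 - 60 + 120)*102 = (288 - 120 - 60 + 120)*102 = 228*102 = 23256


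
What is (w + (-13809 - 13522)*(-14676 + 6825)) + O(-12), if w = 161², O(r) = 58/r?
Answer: 1287609583/6 ≈ 2.1460e+8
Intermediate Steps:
w = 25921
(w + (-13809 - 13522)*(-14676 + 6825)) + O(-12) = (25921 + (-13809 - 13522)*(-14676 + 6825)) + 58/(-12) = (25921 - 27331*(-7851)) + 58*(-1/12) = (25921 + 214575681) - 29/6 = 214601602 - 29/6 = 1287609583/6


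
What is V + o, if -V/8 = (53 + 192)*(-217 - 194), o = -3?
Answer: 805557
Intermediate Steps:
V = 805560 (V = -8*(53 + 192)*(-217 - 194) = -1960*(-411) = -8*(-100695) = 805560)
V + o = 805560 - 3 = 805557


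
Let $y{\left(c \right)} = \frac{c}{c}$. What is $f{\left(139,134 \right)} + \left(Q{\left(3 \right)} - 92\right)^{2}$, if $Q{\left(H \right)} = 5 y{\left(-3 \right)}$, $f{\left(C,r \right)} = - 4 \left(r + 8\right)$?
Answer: $7001$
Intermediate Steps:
$y{\left(c \right)} = 1$
$f{\left(C,r \right)} = -32 - 4 r$ ($f{\left(C,r \right)} = - 4 \left(8 + r\right) = -32 - 4 r$)
$Q{\left(H \right)} = 5$ ($Q{\left(H \right)} = 5 \cdot 1 = 5$)
$f{\left(139,134 \right)} + \left(Q{\left(3 \right)} - 92\right)^{2} = \left(-32 - 536\right) + \left(5 - 92\right)^{2} = \left(-32 - 536\right) + \left(-87\right)^{2} = -568 + 7569 = 7001$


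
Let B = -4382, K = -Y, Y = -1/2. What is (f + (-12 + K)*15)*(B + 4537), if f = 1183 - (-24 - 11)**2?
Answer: -66495/2 ≈ -33248.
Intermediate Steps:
Y = -1/2 (Y = -1*1/2 = -1/2 ≈ -0.50000)
K = 1/2 (K = -1*(-1/2) = 1/2 ≈ 0.50000)
f = -42 (f = 1183 - 1*(-35)**2 = 1183 - 1*1225 = 1183 - 1225 = -42)
(f + (-12 + K)*15)*(B + 4537) = (-42 + (-12 + 1/2)*15)*(-4382 + 4537) = (-42 - 23/2*15)*155 = (-42 - 345/2)*155 = -429/2*155 = -66495/2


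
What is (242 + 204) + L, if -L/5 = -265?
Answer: 1771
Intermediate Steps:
L = 1325 (L = -5*(-265) = 1325)
(242 + 204) + L = (242 + 204) + 1325 = 446 + 1325 = 1771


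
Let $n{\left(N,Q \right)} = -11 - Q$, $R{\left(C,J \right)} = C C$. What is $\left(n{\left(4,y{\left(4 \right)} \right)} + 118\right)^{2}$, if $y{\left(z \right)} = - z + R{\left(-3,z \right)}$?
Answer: $10404$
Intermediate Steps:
$R{\left(C,J \right)} = C^{2}$
$y{\left(z \right)} = 9 - z$ ($y{\left(z \right)} = - z + \left(-3\right)^{2} = - z + 9 = 9 - z$)
$\left(n{\left(4,y{\left(4 \right)} \right)} + 118\right)^{2} = \left(\left(-11 - \left(9 - 4\right)\right) + 118\right)^{2} = \left(\left(-11 - 5\right) + 118\right)^{2} = \left(-16 + 118\right)^{2} = 102^{2} = 10404$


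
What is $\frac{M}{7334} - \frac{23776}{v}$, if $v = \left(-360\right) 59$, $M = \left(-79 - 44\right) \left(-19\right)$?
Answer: $\frac{1473757}{1024830} \approx 1.438$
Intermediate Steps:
$M = 2337$ ($M = \left(-123\right) \left(-19\right) = 2337$)
$v = -21240$
$\frac{M}{7334} - \frac{23776}{v} = \frac{2337}{7334} - \frac{23776}{-21240} = 2337 \cdot \frac{1}{7334} - - \frac{2972}{2655} = \frac{123}{386} + \frac{2972}{2655} = \frac{1473757}{1024830}$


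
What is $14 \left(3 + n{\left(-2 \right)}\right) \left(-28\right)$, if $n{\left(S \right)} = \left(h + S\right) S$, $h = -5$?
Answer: $-6664$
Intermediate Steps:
$n{\left(S \right)} = S \left(-5 + S\right)$ ($n{\left(S \right)} = \left(-5 + S\right) S = S \left(-5 + S\right)$)
$14 \left(3 + n{\left(-2 \right)}\right) \left(-28\right) = 14 \left(3 - 2 \left(-5 - 2\right)\right) \left(-28\right) = 14 \left(3 - -14\right) \left(-28\right) = 14 \left(3 + 14\right) \left(-28\right) = 14 \cdot 17 \left(-28\right) = 238 \left(-28\right) = -6664$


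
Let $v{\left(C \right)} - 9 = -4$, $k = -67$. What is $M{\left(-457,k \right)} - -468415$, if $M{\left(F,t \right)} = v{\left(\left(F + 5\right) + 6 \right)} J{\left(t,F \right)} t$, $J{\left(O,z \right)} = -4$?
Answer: $469755$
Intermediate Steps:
$v{\left(C \right)} = 5$ ($v{\left(C \right)} = 9 - 4 = 5$)
$M{\left(F,t \right)} = - 20 t$ ($M{\left(F,t \right)} = 5 \left(-4\right) t = - 20 t$)
$M{\left(-457,k \right)} - -468415 = \left(-20\right) \left(-67\right) - -468415 = 1340 + 468415 = 469755$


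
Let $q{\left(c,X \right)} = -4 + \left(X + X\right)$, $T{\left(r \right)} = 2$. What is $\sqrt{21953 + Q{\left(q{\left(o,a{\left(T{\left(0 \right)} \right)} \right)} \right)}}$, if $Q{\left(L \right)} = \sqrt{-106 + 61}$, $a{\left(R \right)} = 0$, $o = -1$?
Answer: $\sqrt{21953 + 3 i \sqrt{5}} \approx 148.17 + 0.023 i$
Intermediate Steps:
$q{\left(c,X \right)} = -4 + 2 X$
$Q{\left(L \right)} = 3 i \sqrt{5}$ ($Q{\left(L \right)} = \sqrt{-45} = 3 i \sqrt{5}$)
$\sqrt{21953 + Q{\left(q{\left(o,a{\left(T{\left(0 \right)} \right)} \right)} \right)}} = \sqrt{21953 + 3 i \sqrt{5}}$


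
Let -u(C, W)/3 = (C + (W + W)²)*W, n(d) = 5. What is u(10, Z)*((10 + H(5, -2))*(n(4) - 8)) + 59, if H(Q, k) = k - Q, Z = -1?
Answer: -319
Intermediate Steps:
u(C, W) = -3*W*(C + 4*W²) (u(C, W) = -3*(C + (W + W)²)*W = -3*(C + (2*W)²)*W = -3*(C + 4*W²)*W = -3*W*(C + 4*W²))
u(10, Z)*((10 + H(5, -2))*(n(4) - 8)) + 59 = (-3*(-1)*(10 + 4*(-1)²))*((10 + (-2 - 1*5))*(5 - 8)) + 59 = (-3*(-1)*(10 + 4*1))*((10 + (-2 - 5))*(-3)) + 59 = (-3*(-1)*(10 + 4))*((10 - 7)*(-3)) + 59 = (-3*(-1)*14)*(3*(-3)) + 59 = 42*(-9) + 59 = -378 + 59 = -319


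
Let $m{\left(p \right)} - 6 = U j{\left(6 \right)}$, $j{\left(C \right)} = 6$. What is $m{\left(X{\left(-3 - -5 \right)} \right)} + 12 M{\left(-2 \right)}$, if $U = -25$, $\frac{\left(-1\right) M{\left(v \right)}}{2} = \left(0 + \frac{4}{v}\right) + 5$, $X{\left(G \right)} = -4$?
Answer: $-216$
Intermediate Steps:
$M{\left(v \right)} = -10 - \frac{8}{v}$ ($M{\left(v \right)} = - 2 \left(\left(0 + \frac{4}{v}\right) + 5\right) = - 2 \left(\frac{4}{v} + 5\right) = - 2 \left(5 + \frac{4}{v}\right) = -10 - \frac{8}{v}$)
$m{\left(p \right)} = -144$ ($m{\left(p \right)} = 6 - 150 = -144$)
$m{\left(X{\left(-3 - -5 \right)} \right)} + 12 M{\left(-2 \right)} = -144 + 12 \left(-10 - \frac{8}{-2}\right) = -144 + 12 \left(-10 - -4\right) = -144 + 12 \left(-10 + 4\right) = -144 + 12 \left(-6\right) = -144 - 72 = -216$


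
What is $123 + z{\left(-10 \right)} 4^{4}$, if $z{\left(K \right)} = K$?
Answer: $-2437$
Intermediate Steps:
$123 + z{\left(-10 \right)} 4^{4} = 123 - 10 \cdot 4^{4} = 123 - 2560 = -2437$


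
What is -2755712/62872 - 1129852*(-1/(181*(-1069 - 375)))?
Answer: -24727498941/513514919 ≈ -48.153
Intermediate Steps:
-2755712/62872 - 1129852*(-1/(181*(-1069 - 375))) = -2755712*1/62872 - 1129852/((-181*(-1444))) = -344464/7859 - 1129852/261364 = -344464/7859 - 1129852*1/261364 = -344464/7859 - 282463/65341 = -24727498941/513514919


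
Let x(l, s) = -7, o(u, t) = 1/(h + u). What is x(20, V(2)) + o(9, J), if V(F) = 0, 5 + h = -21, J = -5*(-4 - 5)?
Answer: -120/17 ≈ -7.0588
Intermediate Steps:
J = 45 (J = -5*(-9) = 45)
h = -26 (h = -5 - 21 = -26)
o(u, t) = 1/(-26 + u)
x(20, V(2)) + o(9, J) = -7 + 1/(-26 + 9) = -7 + 1/(-17) = -7 - 1/17 = -120/17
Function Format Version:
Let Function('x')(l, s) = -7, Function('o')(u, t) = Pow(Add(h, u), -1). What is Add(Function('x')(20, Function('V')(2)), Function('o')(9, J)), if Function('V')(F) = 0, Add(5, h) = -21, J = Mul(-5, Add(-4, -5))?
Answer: Rational(-120, 17) ≈ -7.0588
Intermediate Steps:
J = 45 (J = Mul(-5, -9) = 45)
h = -26 (h = Add(-5, -21) = -26)
Function('o')(u, t) = Pow(Add(-26, u), -1)
Add(Function('x')(20, Function('V')(2)), Function('o')(9, J)) = Add(-7, Pow(Add(-26, 9), -1)) = Add(-7, Pow(-17, -1)) = Add(-7, Rational(-1, 17)) = Rational(-120, 17)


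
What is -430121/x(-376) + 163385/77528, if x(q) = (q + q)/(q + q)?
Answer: -33346257503/77528 ≈ -4.3012e+5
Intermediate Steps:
x(q) = 1 (x(q) = (2*q)/((2*q)) = (2*q)*(1/(2*q)) = 1)
-430121/x(-376) + 163385/77528 = -430121/1 + 163385/77528 = -430121*1 + 163385*(1/77528) = -430121 + 163385/77528 = -33346257503/77528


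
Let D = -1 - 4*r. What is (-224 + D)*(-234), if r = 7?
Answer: 59202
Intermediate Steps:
D = -29 (D = -1 - 4*7 = -1 - 28 = -29)
(-224 + D)*(-234) = (-224 - 29)*(-234) = -253*(-234) = 59202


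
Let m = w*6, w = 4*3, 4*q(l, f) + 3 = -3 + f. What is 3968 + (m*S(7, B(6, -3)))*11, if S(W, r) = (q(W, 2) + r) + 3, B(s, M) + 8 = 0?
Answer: -784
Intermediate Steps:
B(s, M) = -8 (B(s, M) = -8 + 0 = -8)
q(l, f) = -3/2 + f/4 (q(l, f) = -¾ + (-3 + f)/4 = -¾ + (-¾ + f/4) = -3/2 + f/4)
S(W, r) = 2 + r (S(W, r) = ((-3/2 + (¼)*2) + r) + 3 = ((-3/2 + ½) + r) + 3 = (-1 + r) + 3 = 2 + r)
w = 12
m = 72 (m = 12*6 = 72)
3968 + (m*S(7, B(6, -3)))*11 = 3968 + (72*(2 - 8))*11 = 3968 + (72*(-6))*11 = 3968 - 432*11 = 3968 - 4752 = -784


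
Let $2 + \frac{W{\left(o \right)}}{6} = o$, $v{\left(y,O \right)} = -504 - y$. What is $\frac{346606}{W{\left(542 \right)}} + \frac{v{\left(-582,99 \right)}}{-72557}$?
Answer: $\frac{12574219411}{117542340} \approx 106.98$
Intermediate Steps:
$W{\left(o \right)} = -12 + 6 o$
$\frac{346606}{W{\left(542 \right)}} + \frac{v{\left(-582,99 \right)}}{-72557} = \frac{346606}{-12 + 6 \cdot 542} + \frac{-504 - -582}{-72557} = \frac{346606}{-12 + 3252} + \left(-504 + 582\right) \left(- \frac{1}{72557}\right) = \frac{346606}{3240} + 78 \left(- \frac{1}{72557}\right) = 346606 \cdot \frac{1}{3240} - \frac{78}{72557} = \frac{173303}{1620} - \frac{78}{72557} = \frac{12574219411}{117542340}$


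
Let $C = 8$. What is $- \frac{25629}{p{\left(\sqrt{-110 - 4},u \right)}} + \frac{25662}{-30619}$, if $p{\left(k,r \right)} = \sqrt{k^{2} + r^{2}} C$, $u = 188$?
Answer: $- \frac{25662}{30619} - \frac{25629 \sqrt{35230}}{281840} \approx -17.906$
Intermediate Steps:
$p{\left(k,r \right)} = 8 \sqrt{k^{2} + r^{2}}$ ($p{\left(k,r \right)} = \sqrt{k^{2} + r^{2}} \cdot 8 = 8 \sqrt{k^{2} + r^{2}}$)
$- \frac{25629}{p{\left(\sqrt{-110 - 4},u \right)}} + \frac{25662}{-30619} = - \frac{25629}{8 \sqrt{\left(\sqrt{-110 - 4}\right)^{2} + 188^{2}}} + \frac{25662}{-30619} = - \frac{25629}{8 \sqrt{\left(\sqrt{-114}\right)^{2} + 35344}} + 25662 \left(- \frac{1}{30619}\right) = - \frac{25629}{8 \sqrt{\left(i \sqrt{114}\right)^{2} + 35344}} - \frac{25662}{30619} = - \frac{25629}{8 \sqrt{-114 + 35344}} - \frac{25662}{30619} = - \frac{25629}{8 \sqrt{35230}} - \frac{25662}{30619} = - 25629 \frac{\sqrt{35230}}{281840} - \frac{25662}{30619} = - \frac{25629 \sqrt{35230}}{281840} - \frac{25662}{30619} = - \frac{25662}{30619} - \frac{25629 \sqrt{35230}}{281840}$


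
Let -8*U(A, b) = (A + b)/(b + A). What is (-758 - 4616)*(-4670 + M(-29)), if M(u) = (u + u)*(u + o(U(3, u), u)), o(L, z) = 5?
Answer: 17615972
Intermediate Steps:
U(A, b) = -⅛ (U(A, b) = -(A + b)/(8*(b + A)) = -(A + b)/(8*(A + b)) = -⅛*1 = -⅛)
M(u) = 2*u*(5 + u) (M(u) = (u + u)*(u + 5) = (2*u)*(5 + u) = 2*u*(5 + u))
(-758 - 4616)*(-4670 + M(-29)) = (-758 - 4616)*(-4670 + 2*(-29)*(5 - 29)) = -5374*(-4670 + 2*(-29)*(-24)) = -5374*(-4670 + 1392) = -5374*(-3278) = 17615972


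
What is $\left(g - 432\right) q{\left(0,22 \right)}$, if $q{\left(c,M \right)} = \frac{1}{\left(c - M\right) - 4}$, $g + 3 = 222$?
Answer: $\frac{213}{26} \approx 8.1923$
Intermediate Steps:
$g = 219$ ($g = -3 + 222 = 219$)
$q{\left(c,M \right)} = \frac{1}{-4 + c - M}$
$\left(g - 432\right) q{\left(0,22 \right)} = \frac{219 - 432}{-4 + 0 - 22} = - \frac{213}{-4 + 0 - 22} = - \frac{213}{-26} = \left(-213\right) \left(- \frac{1}{26}\right) = \frac{213}{26}$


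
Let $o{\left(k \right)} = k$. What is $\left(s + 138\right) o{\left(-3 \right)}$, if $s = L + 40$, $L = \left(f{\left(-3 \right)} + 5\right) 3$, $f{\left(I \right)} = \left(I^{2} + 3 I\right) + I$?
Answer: $-552$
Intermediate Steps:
$f{\left(I \right)} = I^{2} + 4 I$
$L = 6$ ($L = \left(- 3 \left(4 - 3\right) + 5\right) 3 = \left(\left(-3\right) 1 + 5\right) 3 = \left(-3 + 5\right) 3 = 2 \cdot 3 = 6$)
$s = 46$ ($s = 6 + 40 = 46$)
$\left(s + 138\right) o{\left(-3 \right)} = \left(46 + 138\right) \left(-3\right) = 184 \left(-3\right) = -552$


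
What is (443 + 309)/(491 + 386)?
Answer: 752/877 ≈ 0.85747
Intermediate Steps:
(443 + 309)/(491 + 386) = 752/877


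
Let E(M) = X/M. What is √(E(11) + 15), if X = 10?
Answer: 5*√77/11 ≈ 3.9886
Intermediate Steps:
E(M) = 10/M
√(E(11) + 15) = √(10/11 + 15) = √(175/11) = 5*√77/11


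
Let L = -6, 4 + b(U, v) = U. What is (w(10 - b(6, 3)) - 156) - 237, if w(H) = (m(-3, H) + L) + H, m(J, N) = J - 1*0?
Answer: -394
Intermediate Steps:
m(J, N) = J (m(J, N) = J + 0 = J)
b(U, v) = -4 + U
w(H) = -9 + H (w(H) = (-3 - 6) + H = -9 + H)
(w(10 - b(6, 3)) - 156) - 237 = ((-9 + (10 - (-4 + 6))) - 156) - 237 = ((-9 + (10 - 1*2)) - 156) - 237 = ((-9 + (10 - 2)) - 156) - 237 = ((-9 + 8) - 156) - 237 = (-1 - 156) - 237 = -157 - 237 = -394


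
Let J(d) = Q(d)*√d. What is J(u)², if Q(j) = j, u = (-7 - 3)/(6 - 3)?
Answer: -1000/27 ≈ -37.037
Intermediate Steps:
u = -10/3 ≈ -3.3333
J(d) = d^(3/2) (J(d) = d*√d = d^(3/2))
J(u)² = ((-10/3)^(3/2))² = (-10*I*√30/9)² = -1000/27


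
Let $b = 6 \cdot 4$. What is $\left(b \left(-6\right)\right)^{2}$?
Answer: $20736$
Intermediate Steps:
$b = 24$
$\left(b \left(-6\right)\right)^{2} = \left(24 \left(-6\right)\right)^{2} = \left(-144\right)^{2} = 20736$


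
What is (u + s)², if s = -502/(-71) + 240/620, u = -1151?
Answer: 6334971861969/4844401 ≈ 1.3077e+6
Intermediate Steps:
s = 16414/2201 (s = -502*(-1/71) + 240*(1/620) = 502/71 + 12/31 = 16414/2201 ≈ 7.4575)
(u + s)² = (-1151 + 16414/2201)² = (-2516937/2201)² = 6334971861969/4844401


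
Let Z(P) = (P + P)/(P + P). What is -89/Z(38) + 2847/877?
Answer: -75206/877 ≈ -85.754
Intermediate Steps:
Z(P) = 1 (Z(P) = (2*P)/((2*P)) = (2*P)*(1/(2*P)) = 1)
-89/Z(38) + 2847/877 = -89/1 + 2847/877 = -89*1 + 2847*(1/877) = -89 + 2847/877 = -75206/877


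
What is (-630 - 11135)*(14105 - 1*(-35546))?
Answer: -584144015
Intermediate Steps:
(-630 - 11135)*(14105 - 1*(-35546)) = -11765*(14105 + 35546) = -11765*49651 = -584144015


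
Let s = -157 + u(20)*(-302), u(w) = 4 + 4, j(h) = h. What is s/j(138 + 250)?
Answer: -2573/388 ≈ -6.6314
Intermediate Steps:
u(w) = 8
s = -2573 (s = -157 + 8*(-302) = -157 - 2416 = -2573)
s/j(138 + 250) = -2573/(138 + 250) = -2573/388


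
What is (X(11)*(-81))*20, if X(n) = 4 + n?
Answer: -24300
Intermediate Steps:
(X(11)*(-81))*20 = ((4 + 11)*(-81))*20 = (15*(-81))*20 = -1215*20 = -24300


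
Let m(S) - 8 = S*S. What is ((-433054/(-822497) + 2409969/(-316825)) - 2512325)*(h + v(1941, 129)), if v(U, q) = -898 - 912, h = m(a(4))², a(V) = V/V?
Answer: 4582778321594530176/1055010575 ≈ 4.3438e+9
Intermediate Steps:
a(V) = 1
m(S) = 8 + S² (m(S) = 8 + S*S = 8 + S²)
h = 81 (h = (8 + 1²)² = (8 + 1)² = 9² = 81)
v(U, q) = -1810
((-433054/(-822497) + 2409969/(-316825)) - 2512325)*(h + v(1941, 129)) = ((-433054/(-822497) + 2409969/(-316825)) - 2512325)*(81 - 1810) = ((-433054*(-1/822497) + 2409969*(-1/316825)) - 2512325)*(-1729) = ((433054/822497 - 2409969/316825) - 2512325)*(-1729) = (-1844989939043/260587612025 - 2512325)*(-1729) = -654682617370647168/260587612025*(-1729) = 4582778321594530176/1055010575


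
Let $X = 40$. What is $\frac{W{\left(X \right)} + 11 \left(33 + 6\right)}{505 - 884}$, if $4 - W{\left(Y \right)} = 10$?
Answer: $- \frac{423}{379} \approx -1.1161$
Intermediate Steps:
$W{\left(Y \right)} = -6$ ($W{\left(Y \right)} = 4 - 10 = -6$)
$\frac{W{\left(X \right)} + 11 \left(33 + 6\right)}{505 - 884} = \frac{-6 + 11 \left(33 + 6\right)}{505 - 884} = \frac{-6 + 11 \cdot 39}{-379} = \left(-6 + 429\right) \left(- \frac{1}{379}\right) = 423 \left(- \frac{1}{379}\right) = - \frac{423}{379}$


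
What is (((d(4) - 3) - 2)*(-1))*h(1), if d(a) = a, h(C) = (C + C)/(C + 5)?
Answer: ⅓ ≈ 0.33333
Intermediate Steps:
h(C) = 2*C/(5 + C) (h(C) = (2*C)/(5 + C) = 2*C/(5 + C))
(((d(4) - 3) - 2)*(-1))*h(1) = (((4 - 3) - 2)*(-1))*(2*1/(5 + 1)) = ((1 - 2)*(-1))*(2*1/6) = (-1*(-1))*(2*1*(⅙)) = 1*(⅓) = ⅓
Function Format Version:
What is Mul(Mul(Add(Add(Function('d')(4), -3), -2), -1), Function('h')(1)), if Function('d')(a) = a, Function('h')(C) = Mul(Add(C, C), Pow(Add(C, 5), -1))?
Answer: Rational(1, 3) ≈ 0.33333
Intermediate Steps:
Function('h')(C) = Mul(2, C, Pow(Add(5, C), -1)) (Function('h')(C) = Mul(Mul(2, C), Pow(Add(5, C), -1)) = Mul(2, C, Pow(Add(5, C), -1)))
Mul(Mul(Add(Add(Function('d')(4), -3), -2), -1), Function('h')(1)) = Mul(Mul(Add(Add(4, -3), -2), -1), Mul(2, 1, Pow(Add(5, 1), -1))) = Mul(Mul(Add(1, -2), -1), Mul(2, 1, Pow(6, -1))) = Mul(Mul(-1, -1), Mul(2, 1, Rational(1, 6))) = Mul(1, Rational(1, 3)) = Rational(1, 3)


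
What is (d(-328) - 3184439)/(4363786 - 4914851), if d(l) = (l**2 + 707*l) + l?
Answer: 3309079/551065 ≈ 6.0049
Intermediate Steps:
d(l) = l**2 + 708*l
(d(-328) - 3184439)/(4363786 - 4914851) = (-328*(708 - 328) - 3184439)/(4363786 - 4914851) = (-328*380 - 3184439)/(-551065) = (-124640 - 3184439)*(-1/551065) = -3309079*(-1/551065) = 3309079/551065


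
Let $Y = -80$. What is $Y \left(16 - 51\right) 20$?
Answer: $56000$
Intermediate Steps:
$Y \left(16 - 51\right) 20 = - 80 \left(16 - 51\right) 20 = \left(-80\right) \left(-35\right) 20 = 2800 \cdot 20 = 56000$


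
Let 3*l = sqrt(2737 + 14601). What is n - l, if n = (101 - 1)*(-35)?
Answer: -3500 - sqrt(17338)/3 ≈ -3543.9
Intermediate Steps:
l = sqrt(17338)/3 (l = sqrt(2737 + 14601)/3 = sqrt(17338)/3 ≈ 43.891)
n = -3500 (n = 100*(-35) = -3500)
n - l = -3500 - sqrt(17338)/3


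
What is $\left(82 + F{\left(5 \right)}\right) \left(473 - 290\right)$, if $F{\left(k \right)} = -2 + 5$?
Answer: $15555$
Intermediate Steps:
$F{\left(k \right)} = 3$
$\left(82 + F{\left(5 \right)}\right) \left(473 - 290\right) = \left(82 + 3\right) \left(473 - 290\right) = 85 \cdot 183 = 15555$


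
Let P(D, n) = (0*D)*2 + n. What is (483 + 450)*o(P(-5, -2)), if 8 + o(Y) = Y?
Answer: -9330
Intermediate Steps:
P(D, n) = n (P(D, n) = 0*2 + n = 0 + n = n)
o(Y) = -8 + Y
(483 + 450)*o(P(-5, -2)) = (483 + 450)*(-8 - 2) = 933*(-10) = -9330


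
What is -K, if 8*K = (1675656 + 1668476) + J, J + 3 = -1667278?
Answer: -1676851/8 ≈ -2.0961e+5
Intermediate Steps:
J = -1667281 (J = -3 - 1667278 = -1667281)
K = 1676851/8 (K = ((1675656 + 1668476) - 1667281)/8 = (3344132 - 1667281)/8 = (⅛)*1676851 = 1676851/8 ≈ 2.0961e+5)
-K = -1*1676851/8 = -1676851/8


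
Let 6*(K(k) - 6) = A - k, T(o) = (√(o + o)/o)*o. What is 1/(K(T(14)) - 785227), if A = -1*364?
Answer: -2355845/1850001888006 + √7/1850001888006 ≈ -1.2734e-6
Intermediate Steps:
A = -364
T(o) = √2*√o (T(o) = (√(2*o)/o)*o = ((√2*√o)/o)*o = (√2/√o)*o = √2*√o)
K(k) = -164/3 - k/6 (K(k) = 6 + (-364 - k)/6 = 6 + (-182/3 - k/6) = -164/3 - k/6)
1/(K(T(14)) - 785227) = 1/((-164/3 - √2*√14/6) - 785227) = 1/((-164/3 - √7/3) - 785227) = 1/(-2355845/3 - √7/3)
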